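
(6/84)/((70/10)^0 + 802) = 1/11242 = 0.00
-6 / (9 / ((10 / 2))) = -10 / 3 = -3.33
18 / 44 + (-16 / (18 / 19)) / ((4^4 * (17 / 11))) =19733 / 53856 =0.37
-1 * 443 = -443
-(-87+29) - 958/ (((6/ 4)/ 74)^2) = -20983510/ 9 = -2331501.11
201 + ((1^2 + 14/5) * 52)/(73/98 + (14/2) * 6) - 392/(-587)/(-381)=963187756103/4684286415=205.62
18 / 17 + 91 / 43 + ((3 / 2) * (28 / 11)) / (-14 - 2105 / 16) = 3468851 / 1101617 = 3.15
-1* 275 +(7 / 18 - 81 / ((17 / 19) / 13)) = -444157 / 306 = -1451.49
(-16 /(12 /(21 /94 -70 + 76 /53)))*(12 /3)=2723864 /7473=364.49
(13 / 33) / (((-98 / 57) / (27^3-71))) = -2422082 / 539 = -4493.66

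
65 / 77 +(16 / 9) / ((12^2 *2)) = 10607 / 12474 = 0.85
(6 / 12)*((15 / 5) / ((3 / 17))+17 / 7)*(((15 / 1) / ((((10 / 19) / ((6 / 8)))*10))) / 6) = 969 / 280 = 3.46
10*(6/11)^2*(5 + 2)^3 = 123480/121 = 1020.50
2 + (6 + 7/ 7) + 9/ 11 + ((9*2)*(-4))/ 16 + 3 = 183/ 22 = 8.32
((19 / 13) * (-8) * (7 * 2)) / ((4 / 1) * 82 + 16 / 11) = -0.50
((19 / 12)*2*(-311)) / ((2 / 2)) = -5909 / 6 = -984.83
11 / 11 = 1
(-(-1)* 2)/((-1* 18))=-1/9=-0.11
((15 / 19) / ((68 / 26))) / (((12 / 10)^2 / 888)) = 60125 / 323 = 186.15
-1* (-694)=694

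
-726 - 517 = -1243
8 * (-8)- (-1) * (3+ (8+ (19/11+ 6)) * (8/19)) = -11365/209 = -54.38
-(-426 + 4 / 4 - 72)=497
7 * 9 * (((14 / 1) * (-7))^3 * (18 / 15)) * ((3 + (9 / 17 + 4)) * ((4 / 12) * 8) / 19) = -121436356608 / 1615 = -75192790.47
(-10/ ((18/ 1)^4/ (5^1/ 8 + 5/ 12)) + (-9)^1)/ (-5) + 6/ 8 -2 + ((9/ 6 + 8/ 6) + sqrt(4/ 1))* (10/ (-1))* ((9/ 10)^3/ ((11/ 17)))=-18673491421/ 346420800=-53.90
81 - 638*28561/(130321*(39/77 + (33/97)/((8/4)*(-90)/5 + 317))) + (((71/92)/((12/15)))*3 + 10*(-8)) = -3468695899886521/12775613676048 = -271.51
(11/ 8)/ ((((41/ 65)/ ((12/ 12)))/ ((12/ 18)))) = 715/ 492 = 1.45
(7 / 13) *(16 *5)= 560 / 13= 43.08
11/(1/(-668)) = -7348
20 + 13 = 33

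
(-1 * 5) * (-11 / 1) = 55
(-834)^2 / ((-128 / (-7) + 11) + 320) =1622964 / 815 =1991.37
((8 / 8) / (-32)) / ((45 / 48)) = -1 / 30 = -0.03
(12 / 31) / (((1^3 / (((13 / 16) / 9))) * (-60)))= -13 / 22320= -0.00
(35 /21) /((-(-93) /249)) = 4.46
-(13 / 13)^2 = -1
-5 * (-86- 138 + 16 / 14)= 7800 / 7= 1114.29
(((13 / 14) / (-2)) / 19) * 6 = -39 / 266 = -0.15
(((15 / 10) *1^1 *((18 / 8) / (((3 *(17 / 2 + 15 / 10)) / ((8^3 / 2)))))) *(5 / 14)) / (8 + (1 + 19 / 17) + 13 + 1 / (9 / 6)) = 3672 / 8491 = 0.43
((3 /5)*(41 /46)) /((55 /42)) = 2583 /6325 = 0.41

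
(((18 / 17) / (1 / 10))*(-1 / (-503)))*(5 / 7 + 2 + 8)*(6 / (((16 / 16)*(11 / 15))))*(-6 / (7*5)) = -0.32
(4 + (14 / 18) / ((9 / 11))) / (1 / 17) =6817 / 81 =84.16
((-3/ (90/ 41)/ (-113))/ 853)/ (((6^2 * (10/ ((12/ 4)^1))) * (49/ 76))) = 779/ 4250754900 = 0.00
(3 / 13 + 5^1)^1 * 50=3400 / 13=261.54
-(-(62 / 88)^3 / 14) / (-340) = -29791 / 405475840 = -0.00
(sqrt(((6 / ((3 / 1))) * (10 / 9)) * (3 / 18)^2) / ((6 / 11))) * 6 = 11 * sqrt(5) / 9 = 2.73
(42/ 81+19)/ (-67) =-527/ 1809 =-0.29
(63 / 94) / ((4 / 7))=441 / 376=1.17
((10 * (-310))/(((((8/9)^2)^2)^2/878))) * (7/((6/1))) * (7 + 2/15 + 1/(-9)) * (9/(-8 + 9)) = -539933371378695/1048576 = -514920588.85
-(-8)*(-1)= -8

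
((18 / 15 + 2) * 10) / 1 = 32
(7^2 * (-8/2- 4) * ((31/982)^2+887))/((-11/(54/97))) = 4526545798908/257233427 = 17597.04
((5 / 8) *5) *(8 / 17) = 25 / 17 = 1.47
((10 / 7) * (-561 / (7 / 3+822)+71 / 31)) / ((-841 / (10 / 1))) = -1763000 / 64473583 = -0.03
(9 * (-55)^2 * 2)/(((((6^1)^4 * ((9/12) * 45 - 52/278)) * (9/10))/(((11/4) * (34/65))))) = 78628825/39300066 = 2.00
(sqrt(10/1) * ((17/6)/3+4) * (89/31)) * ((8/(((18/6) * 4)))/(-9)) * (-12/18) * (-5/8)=-39605 * sqrt(10)/90396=-1.39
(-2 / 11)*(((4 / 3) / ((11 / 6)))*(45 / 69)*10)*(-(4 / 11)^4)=0.02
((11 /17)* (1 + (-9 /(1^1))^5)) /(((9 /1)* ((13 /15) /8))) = -25981120 /663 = -39187.21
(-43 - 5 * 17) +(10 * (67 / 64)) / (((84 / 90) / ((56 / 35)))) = -110.05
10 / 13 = 0.77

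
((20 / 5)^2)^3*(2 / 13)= 8192 / 13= 630.15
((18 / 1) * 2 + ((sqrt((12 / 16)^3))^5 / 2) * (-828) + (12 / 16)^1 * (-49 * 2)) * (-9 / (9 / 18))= 675 + 4074381 * sqrt(3) / 8192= 1536.45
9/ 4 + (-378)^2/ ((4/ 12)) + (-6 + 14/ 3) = 428652.92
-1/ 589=-0.00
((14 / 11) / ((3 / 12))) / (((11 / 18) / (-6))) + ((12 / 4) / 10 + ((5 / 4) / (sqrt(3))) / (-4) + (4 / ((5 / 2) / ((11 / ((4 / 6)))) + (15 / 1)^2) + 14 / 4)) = -20752177 / 449515 - 5 * sqrt(3) / 48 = -46.35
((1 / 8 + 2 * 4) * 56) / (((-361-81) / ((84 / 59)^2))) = -123480 / 59177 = -2.09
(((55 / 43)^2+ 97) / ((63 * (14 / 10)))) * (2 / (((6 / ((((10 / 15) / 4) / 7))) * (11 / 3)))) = 9305 / 3844071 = 0.00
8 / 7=1.14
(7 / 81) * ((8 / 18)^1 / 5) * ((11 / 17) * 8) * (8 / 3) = 0.11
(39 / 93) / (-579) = -13 / 17949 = -0.00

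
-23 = -23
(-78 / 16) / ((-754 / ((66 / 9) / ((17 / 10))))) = 55 / 1972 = 0.03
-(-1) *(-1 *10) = -10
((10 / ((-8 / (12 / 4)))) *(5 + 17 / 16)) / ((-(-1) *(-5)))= 291 / 64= 4.55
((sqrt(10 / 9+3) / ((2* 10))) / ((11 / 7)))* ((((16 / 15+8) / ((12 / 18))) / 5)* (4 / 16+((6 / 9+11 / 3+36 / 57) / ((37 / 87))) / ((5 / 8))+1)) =33343681* sqrt(37) / 57997500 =3.50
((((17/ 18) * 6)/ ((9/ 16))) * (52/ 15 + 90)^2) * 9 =534644288/ 675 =792065.61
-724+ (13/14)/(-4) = -40557/56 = -724.23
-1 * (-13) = 13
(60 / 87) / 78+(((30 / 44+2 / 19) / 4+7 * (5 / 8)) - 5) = -198269 / 472758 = -0.42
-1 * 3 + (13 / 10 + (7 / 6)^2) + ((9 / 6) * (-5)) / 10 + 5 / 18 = -73 / 90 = -0.81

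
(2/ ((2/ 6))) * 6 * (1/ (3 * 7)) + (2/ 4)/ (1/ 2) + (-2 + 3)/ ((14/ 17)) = 55/ 14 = 3.93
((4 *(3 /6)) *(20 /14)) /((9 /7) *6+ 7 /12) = 240 /697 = 0.34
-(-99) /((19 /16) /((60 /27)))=3520 /19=185.26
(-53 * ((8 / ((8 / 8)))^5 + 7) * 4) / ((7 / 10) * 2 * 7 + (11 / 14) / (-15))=-63441000 / 89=-712820.22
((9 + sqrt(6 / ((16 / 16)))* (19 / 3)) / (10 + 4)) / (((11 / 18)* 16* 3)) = 27 / 1232 + 19* sqrt(6) / 1232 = 0.06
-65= -65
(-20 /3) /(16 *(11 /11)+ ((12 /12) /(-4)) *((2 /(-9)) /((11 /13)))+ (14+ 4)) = -264 /1349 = -0.20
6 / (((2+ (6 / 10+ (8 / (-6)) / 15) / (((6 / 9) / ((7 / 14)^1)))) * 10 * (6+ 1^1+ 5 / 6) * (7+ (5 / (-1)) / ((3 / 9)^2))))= -108 / 127699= -0.00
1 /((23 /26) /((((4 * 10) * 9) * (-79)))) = -739440 /23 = -32149.57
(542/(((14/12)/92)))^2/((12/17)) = 126807343296/49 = 2587904965.22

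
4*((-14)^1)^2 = 784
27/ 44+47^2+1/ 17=1652835/ 748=2209.67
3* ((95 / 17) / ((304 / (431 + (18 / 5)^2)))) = 33297 / 1360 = 24.48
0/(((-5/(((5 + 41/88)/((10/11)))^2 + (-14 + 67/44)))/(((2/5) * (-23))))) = 0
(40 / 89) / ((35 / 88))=704 / 623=1.13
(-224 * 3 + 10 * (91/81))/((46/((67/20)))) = -1792987/37260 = -48.12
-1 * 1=-1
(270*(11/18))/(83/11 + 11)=605/68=8.90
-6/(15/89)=-178/5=-35.60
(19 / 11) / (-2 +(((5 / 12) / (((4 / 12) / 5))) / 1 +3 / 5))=380 / 1067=0.36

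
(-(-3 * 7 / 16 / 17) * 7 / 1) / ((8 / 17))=1.15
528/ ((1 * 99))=16/ 3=5.33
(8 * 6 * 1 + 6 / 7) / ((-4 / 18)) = -1539 / 7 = -219.86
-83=-83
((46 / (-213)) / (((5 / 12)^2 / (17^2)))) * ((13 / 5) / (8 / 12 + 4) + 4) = -101778864 / 62125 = -1638.29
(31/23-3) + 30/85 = -508/391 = -1.30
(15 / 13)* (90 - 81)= 135 / 13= 10.38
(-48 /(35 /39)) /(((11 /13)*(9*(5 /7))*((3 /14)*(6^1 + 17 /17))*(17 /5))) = -5408 /2805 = -1.93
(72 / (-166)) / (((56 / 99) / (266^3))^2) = -480184971143456.82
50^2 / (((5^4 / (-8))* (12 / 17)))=-136 / 3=-45.33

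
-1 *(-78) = 78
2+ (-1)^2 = 3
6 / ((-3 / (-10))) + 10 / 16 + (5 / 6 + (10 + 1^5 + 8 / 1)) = 971 / 24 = 40.46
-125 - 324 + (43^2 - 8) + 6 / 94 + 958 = 110453 / 47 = 2350.06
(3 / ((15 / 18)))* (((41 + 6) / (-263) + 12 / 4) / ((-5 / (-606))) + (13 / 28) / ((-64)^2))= 464127351039 / 377036800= 1230.99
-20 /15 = -4 /3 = -1.33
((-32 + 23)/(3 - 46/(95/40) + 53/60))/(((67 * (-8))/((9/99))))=-2565/26020522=-0.00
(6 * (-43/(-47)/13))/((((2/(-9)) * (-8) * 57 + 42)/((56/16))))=63/6110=0.01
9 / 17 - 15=-246 / 17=-14.47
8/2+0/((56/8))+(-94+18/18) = -89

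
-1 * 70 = -70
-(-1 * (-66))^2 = -4356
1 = 1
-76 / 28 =-19 / 7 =-2.71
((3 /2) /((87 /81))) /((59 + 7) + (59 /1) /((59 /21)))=27 /1682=0.02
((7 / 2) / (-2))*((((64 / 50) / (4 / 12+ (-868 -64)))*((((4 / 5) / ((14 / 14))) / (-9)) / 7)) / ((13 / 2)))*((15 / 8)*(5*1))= -8 / 181675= -0.00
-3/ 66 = -1/ 22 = -0.05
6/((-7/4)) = -24/7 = -3.43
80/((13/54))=4320/13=332.31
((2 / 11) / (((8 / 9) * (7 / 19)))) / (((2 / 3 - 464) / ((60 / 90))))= -171 / 214060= -0.00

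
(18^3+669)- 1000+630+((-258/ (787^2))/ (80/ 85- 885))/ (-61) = 3481293989699305/ 567818298761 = 6131.00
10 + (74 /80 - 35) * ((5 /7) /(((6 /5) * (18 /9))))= -95 /672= -0.14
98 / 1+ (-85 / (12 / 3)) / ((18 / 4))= 1679 / 18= 93.28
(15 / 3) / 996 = 5 / 996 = 0.01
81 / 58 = 1.40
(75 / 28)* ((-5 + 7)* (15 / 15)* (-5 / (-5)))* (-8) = -300 / 7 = -42.86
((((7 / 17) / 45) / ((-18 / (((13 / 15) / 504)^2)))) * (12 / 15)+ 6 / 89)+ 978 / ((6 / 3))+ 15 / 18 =6127560591374959 / 12507759180000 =489.90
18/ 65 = 0.28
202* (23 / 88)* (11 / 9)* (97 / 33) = 225331 / 1188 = 189.67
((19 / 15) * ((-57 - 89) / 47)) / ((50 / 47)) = -1387 / 375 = -3.70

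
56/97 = 0.58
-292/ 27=-10.81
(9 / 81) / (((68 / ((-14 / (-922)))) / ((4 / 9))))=7 / 634797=0.00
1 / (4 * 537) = 1 / 2148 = 0.00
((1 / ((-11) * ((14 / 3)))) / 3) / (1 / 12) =-6 / 77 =-0.08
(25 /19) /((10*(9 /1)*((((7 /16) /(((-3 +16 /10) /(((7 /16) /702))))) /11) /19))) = -15689.14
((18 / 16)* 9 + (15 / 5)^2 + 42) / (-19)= -489 / 152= -3.22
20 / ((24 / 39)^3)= 10985 / 128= 85.82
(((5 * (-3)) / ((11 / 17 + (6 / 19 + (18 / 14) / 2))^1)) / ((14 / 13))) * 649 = -40877265 / 7261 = -5629.70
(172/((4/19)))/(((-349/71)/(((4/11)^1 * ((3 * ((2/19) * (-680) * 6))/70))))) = 29894976/26873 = 1112.45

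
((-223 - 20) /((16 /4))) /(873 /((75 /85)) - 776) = -1215 /4268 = -0.28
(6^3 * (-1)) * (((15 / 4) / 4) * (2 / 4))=-405 / 4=-101.25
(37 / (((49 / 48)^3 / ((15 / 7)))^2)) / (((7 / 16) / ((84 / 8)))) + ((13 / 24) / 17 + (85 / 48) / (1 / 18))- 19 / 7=502548095017105409 / 138357506861196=3632.24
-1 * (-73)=73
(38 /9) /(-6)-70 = -1909 /27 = -70.70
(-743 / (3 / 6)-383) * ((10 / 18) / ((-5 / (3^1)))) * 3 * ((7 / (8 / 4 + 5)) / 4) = 1869 / 4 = 467.25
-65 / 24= -2.71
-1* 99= -99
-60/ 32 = -15/ 8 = -1.88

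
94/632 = 47/316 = 0.15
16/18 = 8/9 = 0.89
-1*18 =-18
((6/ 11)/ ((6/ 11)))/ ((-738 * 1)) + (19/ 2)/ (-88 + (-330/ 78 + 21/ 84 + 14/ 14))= -0.11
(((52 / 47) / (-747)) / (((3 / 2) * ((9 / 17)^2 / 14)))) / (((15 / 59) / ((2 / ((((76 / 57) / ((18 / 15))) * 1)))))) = -0.35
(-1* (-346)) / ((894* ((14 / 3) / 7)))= 173 / 298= 0.58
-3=-3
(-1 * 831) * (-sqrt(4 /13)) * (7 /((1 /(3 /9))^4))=3878 * sqrt(13) /351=39.84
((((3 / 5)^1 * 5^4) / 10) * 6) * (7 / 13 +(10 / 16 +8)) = 214425 / 104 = 2061.78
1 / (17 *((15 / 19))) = 19 / 255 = 0.07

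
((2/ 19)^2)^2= 16/ 130321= 0.00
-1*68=-68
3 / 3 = 1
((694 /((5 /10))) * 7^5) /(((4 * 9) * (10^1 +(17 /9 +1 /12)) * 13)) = 23328116 /5603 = 4163.50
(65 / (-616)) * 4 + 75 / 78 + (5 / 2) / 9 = 14725 / 18018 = 0.82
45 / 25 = 9 / 5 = 1.80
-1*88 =-88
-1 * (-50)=50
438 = 438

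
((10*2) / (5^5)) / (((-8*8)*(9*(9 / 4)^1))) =-0.00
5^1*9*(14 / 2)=315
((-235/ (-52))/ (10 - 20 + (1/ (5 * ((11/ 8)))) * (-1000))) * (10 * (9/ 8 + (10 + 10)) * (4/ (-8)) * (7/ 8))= 235235/ 87552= 2.69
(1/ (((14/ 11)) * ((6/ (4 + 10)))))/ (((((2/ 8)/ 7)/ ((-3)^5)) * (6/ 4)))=-8316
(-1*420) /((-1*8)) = 52.50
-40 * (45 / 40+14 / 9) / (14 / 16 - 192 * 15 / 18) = 0.67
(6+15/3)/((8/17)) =187/8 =23.38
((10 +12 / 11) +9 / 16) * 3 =6153 / 176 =34.96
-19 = -19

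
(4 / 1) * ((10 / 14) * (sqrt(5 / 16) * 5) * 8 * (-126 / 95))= -720 * sqrt(5) / 19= -84.74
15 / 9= 5 / 3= 1.67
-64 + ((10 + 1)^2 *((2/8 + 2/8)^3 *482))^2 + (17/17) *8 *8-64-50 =850362097/16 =53147631.06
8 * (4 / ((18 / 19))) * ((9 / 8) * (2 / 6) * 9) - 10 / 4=223 / 2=111.50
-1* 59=-59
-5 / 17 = -0.29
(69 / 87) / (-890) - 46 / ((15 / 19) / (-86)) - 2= 387841639 / 77430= 5008.93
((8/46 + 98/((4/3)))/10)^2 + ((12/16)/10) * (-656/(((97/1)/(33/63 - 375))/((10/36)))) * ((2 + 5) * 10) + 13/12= 692475989933/184726800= 3748.65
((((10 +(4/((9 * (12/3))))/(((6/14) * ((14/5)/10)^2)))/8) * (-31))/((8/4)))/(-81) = 77965/244944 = 0.32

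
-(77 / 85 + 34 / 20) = -443 / 170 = -2.61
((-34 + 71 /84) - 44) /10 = -6481 /840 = -7.72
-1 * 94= -94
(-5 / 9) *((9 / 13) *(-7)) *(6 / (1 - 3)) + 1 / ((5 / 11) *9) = -4582 / 585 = -7.83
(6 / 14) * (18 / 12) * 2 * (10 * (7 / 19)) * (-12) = -1080 / 19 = -56.84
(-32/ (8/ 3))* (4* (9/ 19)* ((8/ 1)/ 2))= -1728/ 19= -90.95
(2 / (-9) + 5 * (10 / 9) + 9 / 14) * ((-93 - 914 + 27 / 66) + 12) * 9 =-53494.78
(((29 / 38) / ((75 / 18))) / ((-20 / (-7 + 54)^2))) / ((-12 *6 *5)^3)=64061 / 147744000000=0.00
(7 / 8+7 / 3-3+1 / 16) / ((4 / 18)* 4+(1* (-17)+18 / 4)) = -39 / 1672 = -0.02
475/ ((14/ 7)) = 475/ 2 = 237.50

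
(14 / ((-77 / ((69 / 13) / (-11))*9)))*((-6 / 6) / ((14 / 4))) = -92 / 33033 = -0.00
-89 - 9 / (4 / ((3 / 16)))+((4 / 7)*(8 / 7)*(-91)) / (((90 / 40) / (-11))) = 810907 / 4032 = 201.12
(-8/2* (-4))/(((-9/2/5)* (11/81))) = -1440/11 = -130.91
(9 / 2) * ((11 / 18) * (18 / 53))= 99 / 106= 0.93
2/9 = 0.22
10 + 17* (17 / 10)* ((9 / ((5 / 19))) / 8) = 53419 / 400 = 133.55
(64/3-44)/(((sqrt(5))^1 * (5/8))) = -544 * sqrt(5)/75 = -16.22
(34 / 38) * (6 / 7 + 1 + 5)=816 / 133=6.14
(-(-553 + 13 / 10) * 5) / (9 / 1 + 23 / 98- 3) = 270333 / 611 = 442.44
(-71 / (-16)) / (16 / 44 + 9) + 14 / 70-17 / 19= -34573 / 156560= -0.22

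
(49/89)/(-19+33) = 7/178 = 0.04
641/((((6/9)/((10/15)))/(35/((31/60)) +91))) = 3154361/31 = 101753.58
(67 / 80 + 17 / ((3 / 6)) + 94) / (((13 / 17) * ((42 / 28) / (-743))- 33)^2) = 1644401053427 / 13900613584500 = 0.12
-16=-16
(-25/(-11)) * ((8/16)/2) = 25/44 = 0.57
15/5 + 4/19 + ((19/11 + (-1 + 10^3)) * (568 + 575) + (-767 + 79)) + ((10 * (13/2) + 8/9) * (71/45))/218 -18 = 21093712880897/18452610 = 1143128.96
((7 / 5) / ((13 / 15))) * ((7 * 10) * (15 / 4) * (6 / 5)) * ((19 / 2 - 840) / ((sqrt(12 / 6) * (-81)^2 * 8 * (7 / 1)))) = -58135 * sqrt(2) / 101088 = -0.81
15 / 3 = 5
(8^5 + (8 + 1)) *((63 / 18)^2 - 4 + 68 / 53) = 66242317 / 212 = 312463.76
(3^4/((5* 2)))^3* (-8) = -4251.53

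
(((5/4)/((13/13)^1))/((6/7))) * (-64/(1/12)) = -1120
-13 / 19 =-0.68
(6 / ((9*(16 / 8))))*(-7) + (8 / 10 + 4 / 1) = 37 / 15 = 2.47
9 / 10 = 0.90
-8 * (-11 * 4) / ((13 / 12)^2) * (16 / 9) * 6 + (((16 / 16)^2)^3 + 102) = 558079 / 169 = 3302.24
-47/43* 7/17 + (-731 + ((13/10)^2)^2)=-5326021909/7310000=-728.59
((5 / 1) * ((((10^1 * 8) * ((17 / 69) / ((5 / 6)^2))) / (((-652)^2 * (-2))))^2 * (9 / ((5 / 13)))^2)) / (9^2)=1758276 / 46678415196125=0.00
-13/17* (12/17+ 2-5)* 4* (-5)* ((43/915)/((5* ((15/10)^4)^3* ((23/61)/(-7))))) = 833437696/17662441635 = 0.05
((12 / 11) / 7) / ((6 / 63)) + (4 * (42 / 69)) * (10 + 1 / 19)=125522 / 4807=26.11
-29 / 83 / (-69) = 29 / 5727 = 0.01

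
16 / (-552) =-2 / 69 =-0.03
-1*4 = -4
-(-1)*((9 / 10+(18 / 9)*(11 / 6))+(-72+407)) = 10187 / 30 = 339.57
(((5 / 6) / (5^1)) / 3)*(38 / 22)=19 / 198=0.10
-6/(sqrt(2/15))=-3 * sqrt(30)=-16.43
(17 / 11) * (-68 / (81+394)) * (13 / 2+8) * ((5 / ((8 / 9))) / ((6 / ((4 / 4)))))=-25143 / 8360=-3.01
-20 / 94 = -10 / 47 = -0.21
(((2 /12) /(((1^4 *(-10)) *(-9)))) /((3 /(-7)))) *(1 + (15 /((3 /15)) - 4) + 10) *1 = -287 /810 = -0.35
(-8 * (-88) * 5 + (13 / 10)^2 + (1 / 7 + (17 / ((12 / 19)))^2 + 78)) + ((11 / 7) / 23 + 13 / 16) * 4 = 2508429449 / 579600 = 4327.86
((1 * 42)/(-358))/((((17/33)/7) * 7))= -693/3043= -0.23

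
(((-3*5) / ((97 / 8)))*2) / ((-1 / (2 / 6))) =80 / 97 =0.82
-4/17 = -0.24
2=2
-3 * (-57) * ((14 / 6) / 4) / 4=399 / 16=24.94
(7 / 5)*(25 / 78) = 35 / 78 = 0.45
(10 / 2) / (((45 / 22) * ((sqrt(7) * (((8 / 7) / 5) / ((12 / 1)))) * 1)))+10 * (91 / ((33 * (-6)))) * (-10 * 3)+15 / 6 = 55 * sqrt(7) / 3+9265 / 66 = 188.88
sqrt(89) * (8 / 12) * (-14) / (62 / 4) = -56 * sqrt(89) / 93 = -5.68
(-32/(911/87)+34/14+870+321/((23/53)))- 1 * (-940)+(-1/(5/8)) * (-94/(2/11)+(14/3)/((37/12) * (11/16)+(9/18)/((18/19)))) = 3772750860716/1118366375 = 3373.45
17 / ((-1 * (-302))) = 0.06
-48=-48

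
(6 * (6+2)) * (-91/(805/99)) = -61776/115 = -537.18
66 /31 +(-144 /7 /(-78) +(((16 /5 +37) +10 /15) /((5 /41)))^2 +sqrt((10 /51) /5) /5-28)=sqrt(102) /255 +1781528211919 /15868125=112270.91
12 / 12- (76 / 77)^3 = 17557 / 456533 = 0.04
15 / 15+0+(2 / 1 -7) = -4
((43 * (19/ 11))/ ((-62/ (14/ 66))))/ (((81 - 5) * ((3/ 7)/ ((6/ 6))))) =-2107/ 270072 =-0.01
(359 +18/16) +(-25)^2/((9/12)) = 28643/24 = 1193.46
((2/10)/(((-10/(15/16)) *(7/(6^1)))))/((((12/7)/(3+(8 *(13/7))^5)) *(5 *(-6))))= 2433315889/10756480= 226.22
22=22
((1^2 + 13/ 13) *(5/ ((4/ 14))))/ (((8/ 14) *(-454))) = -0.13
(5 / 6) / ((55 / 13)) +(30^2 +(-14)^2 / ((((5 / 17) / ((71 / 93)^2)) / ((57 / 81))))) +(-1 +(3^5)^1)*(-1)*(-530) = 3324827418281 / 25687530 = 129433.52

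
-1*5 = -5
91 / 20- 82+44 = -669 / 20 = -33.45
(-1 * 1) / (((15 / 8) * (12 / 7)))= -14 / 45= -0.31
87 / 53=1.64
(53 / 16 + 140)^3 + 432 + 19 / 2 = 12058056141 / 4096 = 2943861.36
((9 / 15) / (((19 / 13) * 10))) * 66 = 1287 / 475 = 2.71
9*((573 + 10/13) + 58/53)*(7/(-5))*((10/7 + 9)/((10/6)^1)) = -780675651/17225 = -45322.24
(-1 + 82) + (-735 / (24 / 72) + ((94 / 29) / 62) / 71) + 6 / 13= -1762062763 / 829777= -2123.54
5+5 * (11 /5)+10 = 26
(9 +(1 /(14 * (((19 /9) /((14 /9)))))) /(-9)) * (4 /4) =1538 /171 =8.99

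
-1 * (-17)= 17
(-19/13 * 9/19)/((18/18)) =-9/13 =-0.69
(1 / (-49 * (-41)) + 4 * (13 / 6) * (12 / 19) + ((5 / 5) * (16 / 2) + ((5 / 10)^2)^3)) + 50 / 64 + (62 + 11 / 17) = 3194413041 / 41530048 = 76.92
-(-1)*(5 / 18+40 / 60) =17 / 18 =0.94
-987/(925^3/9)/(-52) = 8883/41155562500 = 0.00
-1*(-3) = 3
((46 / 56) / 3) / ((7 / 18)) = 0.70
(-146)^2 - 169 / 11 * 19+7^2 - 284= 228680 / 11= 20789.09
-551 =-551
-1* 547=-547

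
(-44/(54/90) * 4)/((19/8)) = -7040/57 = -123.51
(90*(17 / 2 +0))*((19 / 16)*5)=72675 / 16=4542.19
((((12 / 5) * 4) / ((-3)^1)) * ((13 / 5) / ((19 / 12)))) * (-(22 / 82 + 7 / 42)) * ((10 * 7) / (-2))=-311584 / 3895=-80.00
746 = 746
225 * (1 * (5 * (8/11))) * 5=45000/11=4090.91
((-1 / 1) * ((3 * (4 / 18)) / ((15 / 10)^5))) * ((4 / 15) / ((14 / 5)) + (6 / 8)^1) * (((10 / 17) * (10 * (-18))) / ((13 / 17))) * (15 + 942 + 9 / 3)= 72704000 / 7371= 9863.52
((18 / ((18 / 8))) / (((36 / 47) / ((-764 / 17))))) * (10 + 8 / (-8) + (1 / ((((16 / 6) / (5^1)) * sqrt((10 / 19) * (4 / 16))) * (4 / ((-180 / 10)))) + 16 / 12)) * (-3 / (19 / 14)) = 31168144 / 2907-565551 * sqrt(190) / 323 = -13413.17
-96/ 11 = -8.73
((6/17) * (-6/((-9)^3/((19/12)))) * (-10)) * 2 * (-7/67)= 2660/276777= 0.01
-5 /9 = -0.56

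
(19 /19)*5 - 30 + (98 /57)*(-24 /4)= -671 /19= -35.32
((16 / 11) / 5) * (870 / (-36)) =-232 / 33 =-7.03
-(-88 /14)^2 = -1936 /49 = -39.51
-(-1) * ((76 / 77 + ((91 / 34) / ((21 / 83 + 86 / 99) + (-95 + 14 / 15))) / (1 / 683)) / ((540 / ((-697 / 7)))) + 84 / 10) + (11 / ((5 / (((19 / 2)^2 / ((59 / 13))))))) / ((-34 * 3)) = 25452161270768191 / 2229577772415840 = 11.42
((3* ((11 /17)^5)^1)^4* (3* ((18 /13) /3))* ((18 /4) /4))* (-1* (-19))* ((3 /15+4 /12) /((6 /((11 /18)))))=11388984664213308395763729 /528350082864184427912208130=0.02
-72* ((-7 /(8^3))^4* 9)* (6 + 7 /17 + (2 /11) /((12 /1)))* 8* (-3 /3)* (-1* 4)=-0.00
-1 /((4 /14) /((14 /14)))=-7 /2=-3.50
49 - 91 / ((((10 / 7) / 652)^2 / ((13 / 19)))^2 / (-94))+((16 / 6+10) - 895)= 117608785601346359228 / 676875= 173752591839477.54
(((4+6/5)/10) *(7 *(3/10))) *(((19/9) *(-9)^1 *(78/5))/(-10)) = 202293/6250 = 32.37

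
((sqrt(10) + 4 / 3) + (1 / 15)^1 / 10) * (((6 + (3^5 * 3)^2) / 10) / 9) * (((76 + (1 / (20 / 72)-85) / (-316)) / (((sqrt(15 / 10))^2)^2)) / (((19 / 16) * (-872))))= -21344151563 * sqrt(10) / 110436075-1430058154721 / 5521803750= -870.16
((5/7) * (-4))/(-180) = 1/63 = 0.02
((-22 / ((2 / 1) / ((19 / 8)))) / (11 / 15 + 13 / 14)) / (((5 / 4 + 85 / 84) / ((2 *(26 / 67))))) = -5.39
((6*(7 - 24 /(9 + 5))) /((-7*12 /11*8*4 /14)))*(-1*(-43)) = -17501 /224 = -78.13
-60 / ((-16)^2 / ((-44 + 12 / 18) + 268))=-1685 / 32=-52.66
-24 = -24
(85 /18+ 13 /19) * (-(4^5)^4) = -1016498499878912 /171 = -5944435671806.50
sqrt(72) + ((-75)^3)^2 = 6*sqrt(2) + 177978515625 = 177978515633.49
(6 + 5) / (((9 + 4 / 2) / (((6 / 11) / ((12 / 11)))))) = 1 / 2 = 0.50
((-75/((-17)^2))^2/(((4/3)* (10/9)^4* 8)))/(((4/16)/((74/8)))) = 6554439/42762752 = 0.15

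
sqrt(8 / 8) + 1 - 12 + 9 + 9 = 8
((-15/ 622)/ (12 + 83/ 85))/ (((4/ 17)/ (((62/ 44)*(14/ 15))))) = -0.01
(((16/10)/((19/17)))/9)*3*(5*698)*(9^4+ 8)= 623582032/57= 10940035.65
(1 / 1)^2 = 1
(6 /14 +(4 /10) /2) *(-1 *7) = -22 /5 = -4.40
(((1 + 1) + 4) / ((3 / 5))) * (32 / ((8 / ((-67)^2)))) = 179560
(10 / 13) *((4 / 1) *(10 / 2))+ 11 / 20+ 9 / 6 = 4533 / 260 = 17.43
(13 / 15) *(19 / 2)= 247 / 30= 8.23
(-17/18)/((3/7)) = -119/54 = -2.20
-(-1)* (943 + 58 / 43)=40607 / 43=944.35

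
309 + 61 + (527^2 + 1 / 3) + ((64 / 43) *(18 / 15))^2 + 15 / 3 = 38566560793 / 138675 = 278107.52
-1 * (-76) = 76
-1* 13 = -13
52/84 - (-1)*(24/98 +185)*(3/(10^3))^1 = 172693/147000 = 1.17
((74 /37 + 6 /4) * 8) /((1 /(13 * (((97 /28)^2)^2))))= 1150880653 /21952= 52427.14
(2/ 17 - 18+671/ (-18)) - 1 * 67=-37381/ 306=-122.16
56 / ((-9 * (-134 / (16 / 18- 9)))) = -2044 / 5427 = -0.38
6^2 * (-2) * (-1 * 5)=360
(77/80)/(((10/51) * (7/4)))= 561/200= 2.80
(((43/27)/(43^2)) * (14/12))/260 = 7/1811160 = 0.00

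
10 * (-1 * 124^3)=-19066240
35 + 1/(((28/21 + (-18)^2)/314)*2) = 34631/976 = 35.48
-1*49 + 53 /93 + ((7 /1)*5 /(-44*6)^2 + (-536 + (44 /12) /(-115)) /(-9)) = 8295909749 /745398720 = 11.13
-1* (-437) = 437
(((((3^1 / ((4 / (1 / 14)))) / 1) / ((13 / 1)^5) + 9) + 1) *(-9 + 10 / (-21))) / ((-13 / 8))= 41376892517 / 709540923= 58.32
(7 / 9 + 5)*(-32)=-1664 / 9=-184.89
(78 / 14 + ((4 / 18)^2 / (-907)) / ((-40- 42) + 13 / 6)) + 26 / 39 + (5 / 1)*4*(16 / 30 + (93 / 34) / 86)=1052866474726 / 60023592027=17.54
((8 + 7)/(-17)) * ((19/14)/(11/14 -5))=285/1003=0.28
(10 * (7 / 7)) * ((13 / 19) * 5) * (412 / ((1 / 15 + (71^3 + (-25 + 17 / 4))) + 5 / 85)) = 273156000 / 6935915477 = 0.04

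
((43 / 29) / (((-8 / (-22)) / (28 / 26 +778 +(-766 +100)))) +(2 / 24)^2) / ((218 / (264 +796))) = 6633357305 / 2958696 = 2241.99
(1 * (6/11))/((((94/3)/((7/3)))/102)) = 2142/517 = 4.14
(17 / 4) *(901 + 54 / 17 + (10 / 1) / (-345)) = 1060565 / 276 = 3842.63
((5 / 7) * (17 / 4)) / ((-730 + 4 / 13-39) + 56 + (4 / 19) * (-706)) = -20995 / 5956916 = -0.00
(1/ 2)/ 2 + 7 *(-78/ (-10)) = 1097/ 20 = 54.85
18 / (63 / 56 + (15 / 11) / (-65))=6864 / 421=16.30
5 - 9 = -4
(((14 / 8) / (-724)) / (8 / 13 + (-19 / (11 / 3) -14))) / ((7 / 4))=143 / 1922220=0.00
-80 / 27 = -2.96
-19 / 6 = -3.17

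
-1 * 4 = -4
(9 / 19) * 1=0.47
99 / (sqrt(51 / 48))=396 * sqrt(17) / 17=96.04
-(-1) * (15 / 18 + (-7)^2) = 299 / 6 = 49.83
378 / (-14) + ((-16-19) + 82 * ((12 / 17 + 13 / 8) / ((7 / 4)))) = 5619 / 119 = 47.22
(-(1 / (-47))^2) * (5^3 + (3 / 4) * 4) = -128 / 2209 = -0.06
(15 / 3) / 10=1 / 2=0.50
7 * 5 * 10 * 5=1750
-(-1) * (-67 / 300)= -0.22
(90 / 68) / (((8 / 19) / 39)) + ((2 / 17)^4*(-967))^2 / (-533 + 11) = 3571194021297013 / 29130763073616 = 122.59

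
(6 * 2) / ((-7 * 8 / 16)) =-24 / 7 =-3.43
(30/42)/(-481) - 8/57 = -27221/191919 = -0.14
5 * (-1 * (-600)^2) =-1800000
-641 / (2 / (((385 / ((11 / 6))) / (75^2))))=-11.97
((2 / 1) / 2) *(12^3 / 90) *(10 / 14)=96 / 7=13.71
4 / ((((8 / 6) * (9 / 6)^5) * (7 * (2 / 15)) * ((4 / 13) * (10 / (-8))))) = -208 / 189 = -1.10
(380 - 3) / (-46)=-377 / 46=-8.20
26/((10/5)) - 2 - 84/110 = 563/55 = 10.24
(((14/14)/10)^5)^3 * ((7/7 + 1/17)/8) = 9/68000000000000000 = 0.00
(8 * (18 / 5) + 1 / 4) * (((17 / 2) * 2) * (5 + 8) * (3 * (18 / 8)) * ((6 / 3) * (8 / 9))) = 385203 / 5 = 77040.60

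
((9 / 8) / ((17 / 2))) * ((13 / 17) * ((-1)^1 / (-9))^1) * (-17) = -13 / 68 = -0.19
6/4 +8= 19/2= 9.50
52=52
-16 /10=-1.60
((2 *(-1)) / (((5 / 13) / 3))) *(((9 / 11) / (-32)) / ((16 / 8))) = 351 / 1760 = 0.20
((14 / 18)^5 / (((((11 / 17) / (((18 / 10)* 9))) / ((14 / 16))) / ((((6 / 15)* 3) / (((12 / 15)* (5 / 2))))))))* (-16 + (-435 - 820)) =-2542041943 / 534600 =-4755.04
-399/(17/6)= -2394/17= -140.82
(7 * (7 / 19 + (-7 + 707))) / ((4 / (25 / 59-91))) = -124447064 / 1121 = -111014.33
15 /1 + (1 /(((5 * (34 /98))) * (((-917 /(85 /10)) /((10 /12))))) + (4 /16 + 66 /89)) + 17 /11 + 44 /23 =344155589 /17698362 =19.45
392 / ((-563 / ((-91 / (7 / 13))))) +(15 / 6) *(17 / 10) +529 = 1465871 / 2252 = 650.92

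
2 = 2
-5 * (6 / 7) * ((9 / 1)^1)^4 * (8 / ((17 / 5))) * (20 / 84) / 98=-6561000 / 40817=-160.74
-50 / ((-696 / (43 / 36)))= 1075 / 12528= 0.09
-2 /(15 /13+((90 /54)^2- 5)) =234 /125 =1.87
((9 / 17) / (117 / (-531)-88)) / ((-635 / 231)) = 40887 / 18729325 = 0.00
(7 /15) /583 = 7 /8745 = 0.00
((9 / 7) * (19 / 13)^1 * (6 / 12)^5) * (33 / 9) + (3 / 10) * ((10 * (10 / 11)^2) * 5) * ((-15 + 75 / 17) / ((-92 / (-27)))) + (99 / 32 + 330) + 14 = 10635380551 / 34442408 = 308.79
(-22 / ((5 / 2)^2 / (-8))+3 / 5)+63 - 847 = -18881 / 25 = -755.24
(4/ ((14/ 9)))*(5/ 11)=90/ 77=1.17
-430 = -430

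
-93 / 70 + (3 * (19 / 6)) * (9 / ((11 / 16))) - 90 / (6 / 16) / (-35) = 100017 / 770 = 129.89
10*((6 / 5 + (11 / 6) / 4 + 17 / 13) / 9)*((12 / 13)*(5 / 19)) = 23135 / 28899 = 0.80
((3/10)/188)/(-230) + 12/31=5188707/13404400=0.39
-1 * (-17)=17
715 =715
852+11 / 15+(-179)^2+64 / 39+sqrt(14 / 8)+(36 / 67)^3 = sqrt(7) / 2+1929282836194 / 58648785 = 32896.85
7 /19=0.37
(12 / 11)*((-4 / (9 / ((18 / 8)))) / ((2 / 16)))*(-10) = 960 / 11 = 87.27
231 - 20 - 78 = 133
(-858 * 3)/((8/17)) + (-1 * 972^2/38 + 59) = -2300785/76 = -30273.49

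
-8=-8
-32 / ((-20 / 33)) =264 / 5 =52.80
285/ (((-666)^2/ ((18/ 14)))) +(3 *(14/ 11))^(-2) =41911/ 603729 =0.07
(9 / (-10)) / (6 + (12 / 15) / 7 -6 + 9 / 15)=-63 / 50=-1.26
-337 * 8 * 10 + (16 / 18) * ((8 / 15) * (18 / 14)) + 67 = -2823701 / 105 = -26892.39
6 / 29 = 0.21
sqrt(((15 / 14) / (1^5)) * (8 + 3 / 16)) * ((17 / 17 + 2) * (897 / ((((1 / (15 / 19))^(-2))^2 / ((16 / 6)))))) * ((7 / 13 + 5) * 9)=71937192 * sqrt(27510) / 4375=2727223.43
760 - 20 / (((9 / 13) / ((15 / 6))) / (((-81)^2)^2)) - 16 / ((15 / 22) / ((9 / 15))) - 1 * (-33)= -77723226777 / 25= -3108929071.08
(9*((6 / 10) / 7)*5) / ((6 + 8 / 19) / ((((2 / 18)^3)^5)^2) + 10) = 513 / 36202049167034637801207445954984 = 0.00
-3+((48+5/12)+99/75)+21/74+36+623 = 706.02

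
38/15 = 2.53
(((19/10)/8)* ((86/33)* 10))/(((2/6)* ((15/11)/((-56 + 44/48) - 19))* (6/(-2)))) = 726313/2160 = 336.26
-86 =-86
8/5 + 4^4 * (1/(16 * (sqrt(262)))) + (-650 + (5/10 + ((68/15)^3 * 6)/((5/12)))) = 8 * sqrt(262)/131 + 2601287/3750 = 694.67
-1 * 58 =-58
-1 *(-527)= 527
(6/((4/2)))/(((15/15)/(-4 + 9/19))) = -201/19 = -10.58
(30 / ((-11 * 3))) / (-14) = 5 / 77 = 0.06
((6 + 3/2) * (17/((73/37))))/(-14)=-9435/2044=-4.62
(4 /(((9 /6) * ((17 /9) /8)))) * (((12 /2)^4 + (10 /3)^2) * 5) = 73813.33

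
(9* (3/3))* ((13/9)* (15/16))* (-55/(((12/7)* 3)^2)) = -25.34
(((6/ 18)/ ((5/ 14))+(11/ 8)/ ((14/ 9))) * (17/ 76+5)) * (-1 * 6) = -1212041/ 21280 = -56.96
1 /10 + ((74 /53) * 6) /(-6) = -1.30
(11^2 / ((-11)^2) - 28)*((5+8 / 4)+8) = -405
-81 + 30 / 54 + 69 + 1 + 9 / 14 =-1235 / 126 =-9.80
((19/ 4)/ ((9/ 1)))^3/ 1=6859/ 46656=0.15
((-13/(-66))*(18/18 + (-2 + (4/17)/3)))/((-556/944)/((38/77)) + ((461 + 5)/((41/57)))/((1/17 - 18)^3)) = 3187059627875500/22923934986220389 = 0.14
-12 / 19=-0.63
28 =28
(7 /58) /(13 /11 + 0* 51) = 77 /754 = 0.10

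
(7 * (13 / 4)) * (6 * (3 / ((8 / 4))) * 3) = 614.25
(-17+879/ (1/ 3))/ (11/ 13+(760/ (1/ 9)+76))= 34060/ 89919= 0.38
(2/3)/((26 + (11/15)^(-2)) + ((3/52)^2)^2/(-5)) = 8847055360/369711833637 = 0.02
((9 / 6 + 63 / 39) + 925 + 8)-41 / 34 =206615 / 221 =934.91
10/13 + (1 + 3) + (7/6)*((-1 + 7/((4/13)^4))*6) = 18185933/3328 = 5464.52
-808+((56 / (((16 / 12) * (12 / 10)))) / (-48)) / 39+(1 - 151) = -1793411 / 1872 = -958.02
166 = 166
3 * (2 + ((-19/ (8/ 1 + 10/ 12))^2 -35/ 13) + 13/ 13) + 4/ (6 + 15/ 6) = 15.27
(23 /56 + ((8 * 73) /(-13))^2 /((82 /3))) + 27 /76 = 549972511 /7372456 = 74.60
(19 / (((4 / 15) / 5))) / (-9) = -475 / 12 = -39.58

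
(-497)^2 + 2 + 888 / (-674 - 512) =146477079 / 593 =247010.25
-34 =-34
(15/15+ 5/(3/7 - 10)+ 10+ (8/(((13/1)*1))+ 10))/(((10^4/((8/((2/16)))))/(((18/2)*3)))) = 3.64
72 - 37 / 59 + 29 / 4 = 18555 / 236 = 78.62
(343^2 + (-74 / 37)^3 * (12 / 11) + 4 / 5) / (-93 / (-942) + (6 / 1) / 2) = 2031661326 / 53515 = 37964.33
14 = 14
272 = 272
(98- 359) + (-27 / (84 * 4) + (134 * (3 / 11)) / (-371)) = -17053935 / 65296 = -261.18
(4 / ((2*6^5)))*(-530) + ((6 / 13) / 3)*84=323147 / 25272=12.79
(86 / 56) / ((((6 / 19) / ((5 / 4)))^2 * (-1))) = -388075 / 16128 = -24.06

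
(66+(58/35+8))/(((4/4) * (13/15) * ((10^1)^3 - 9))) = 7944/90181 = 0.09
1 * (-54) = -54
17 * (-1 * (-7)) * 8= 952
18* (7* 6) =756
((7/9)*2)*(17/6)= 4.41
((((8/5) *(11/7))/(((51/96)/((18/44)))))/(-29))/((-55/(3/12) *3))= 96/949025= 0.00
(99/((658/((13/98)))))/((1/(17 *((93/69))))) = 678249/1483132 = 0.46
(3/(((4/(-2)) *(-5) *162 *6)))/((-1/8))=-1/405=-0.00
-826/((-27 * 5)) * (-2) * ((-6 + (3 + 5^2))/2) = -18172/135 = -134.61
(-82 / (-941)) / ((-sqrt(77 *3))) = -82 *sqrt(231) / 217371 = -0.01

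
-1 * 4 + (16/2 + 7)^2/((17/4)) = 832/17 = 48.94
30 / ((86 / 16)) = 240 / 43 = 5.58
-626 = -626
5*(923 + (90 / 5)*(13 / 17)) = 4683.82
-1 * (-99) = 99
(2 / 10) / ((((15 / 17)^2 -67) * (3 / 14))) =-289 / 20505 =-0.01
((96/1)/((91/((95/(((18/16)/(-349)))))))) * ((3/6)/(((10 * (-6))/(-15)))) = -1060960/273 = -3886.30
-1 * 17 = -17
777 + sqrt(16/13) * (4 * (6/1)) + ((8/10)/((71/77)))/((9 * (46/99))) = 96 * sqrt(13)/13 + 6345899/8165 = 803.83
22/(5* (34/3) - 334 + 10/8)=-264/3313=-0.08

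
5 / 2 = 2.50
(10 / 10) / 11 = 1 / 11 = 0.09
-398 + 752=354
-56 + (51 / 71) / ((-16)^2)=-1017805 / 18176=-56.00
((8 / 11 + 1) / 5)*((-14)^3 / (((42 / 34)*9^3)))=-126616 / 120285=-1.05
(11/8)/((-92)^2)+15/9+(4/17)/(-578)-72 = -70193414959/998007168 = -70.33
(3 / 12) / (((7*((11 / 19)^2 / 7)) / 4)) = 361 / 121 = 2.98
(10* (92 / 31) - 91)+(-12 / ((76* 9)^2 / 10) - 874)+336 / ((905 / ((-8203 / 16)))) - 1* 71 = -1196.67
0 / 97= 0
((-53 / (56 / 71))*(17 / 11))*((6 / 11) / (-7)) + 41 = 1164269 / 23716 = 49.09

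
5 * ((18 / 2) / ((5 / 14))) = 126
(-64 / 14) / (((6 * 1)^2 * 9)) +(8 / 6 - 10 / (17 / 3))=-4294 / 9639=-0.45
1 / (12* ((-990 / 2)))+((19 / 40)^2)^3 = 13767826657 / 1216512000000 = 0.01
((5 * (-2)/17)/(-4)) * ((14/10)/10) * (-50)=-35/34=-1.03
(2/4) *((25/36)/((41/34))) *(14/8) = 2975/5904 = 0.50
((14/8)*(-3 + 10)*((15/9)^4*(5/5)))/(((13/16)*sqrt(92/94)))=61250*sqrt(2162)/24219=117.59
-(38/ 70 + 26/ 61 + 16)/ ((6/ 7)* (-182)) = 36229/ 333060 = 0.11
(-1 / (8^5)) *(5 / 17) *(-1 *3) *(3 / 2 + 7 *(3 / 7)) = 0.00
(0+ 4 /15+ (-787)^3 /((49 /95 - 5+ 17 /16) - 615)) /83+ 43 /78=96324440458783 /10142610790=9497.01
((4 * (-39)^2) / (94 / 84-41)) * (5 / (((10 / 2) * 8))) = -31941 / 1675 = -19.07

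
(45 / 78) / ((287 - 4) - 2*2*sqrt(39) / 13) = 30*sqrt(39) / 13534417 + 4245 / 2082218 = 0.00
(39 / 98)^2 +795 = 7636701 / 9604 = 795.16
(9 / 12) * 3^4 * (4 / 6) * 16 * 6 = 3888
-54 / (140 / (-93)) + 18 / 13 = 33903 / 910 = 37.26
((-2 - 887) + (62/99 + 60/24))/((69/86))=-7542329/6831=-1104.13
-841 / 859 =-0.98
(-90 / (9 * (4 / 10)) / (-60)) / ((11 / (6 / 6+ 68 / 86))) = 35 / 516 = 0.07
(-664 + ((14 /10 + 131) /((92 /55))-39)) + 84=-24833 /46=-539.85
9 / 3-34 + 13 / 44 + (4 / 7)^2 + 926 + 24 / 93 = 59877039 / 66836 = 895.88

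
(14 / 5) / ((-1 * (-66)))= 7 / 165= 0.04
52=52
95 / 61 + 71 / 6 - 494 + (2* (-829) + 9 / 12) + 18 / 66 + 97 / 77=-120411925 / 56364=-2136.33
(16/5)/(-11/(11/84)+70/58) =-464/12005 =-0.04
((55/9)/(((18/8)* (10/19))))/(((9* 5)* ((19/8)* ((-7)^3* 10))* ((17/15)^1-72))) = 88/442999935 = 0.00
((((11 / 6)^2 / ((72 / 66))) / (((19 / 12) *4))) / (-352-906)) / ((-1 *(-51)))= -1331 / 175536288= -0.00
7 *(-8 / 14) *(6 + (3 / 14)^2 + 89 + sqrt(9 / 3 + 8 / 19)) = -18629 / 49 -4 *sqrt(1235) / 19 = -387.58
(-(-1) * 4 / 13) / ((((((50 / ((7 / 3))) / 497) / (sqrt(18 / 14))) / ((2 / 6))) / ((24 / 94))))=0.69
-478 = -478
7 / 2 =3.50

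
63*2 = 126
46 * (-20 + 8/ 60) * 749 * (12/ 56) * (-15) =2200134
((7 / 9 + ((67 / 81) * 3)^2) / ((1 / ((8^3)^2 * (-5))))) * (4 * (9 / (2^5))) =-828375040 / 81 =-10226852.35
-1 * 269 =-269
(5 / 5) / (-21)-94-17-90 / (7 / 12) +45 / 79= -62749 / 237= -264.76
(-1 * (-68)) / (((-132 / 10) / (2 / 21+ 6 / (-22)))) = 6970 / 7623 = 0.91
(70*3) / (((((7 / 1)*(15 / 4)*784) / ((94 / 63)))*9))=47 / 27783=0.00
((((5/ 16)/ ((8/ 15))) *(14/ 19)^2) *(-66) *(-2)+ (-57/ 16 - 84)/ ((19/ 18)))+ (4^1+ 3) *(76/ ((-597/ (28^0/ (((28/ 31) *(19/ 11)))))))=-8950940/ 215517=-41.53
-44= -44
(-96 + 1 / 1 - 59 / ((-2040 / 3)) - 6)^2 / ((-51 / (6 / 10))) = -4708841641 / 39304000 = -119.81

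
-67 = -67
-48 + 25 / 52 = -2471 / 52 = -47.52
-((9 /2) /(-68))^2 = -81 /18496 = -0.00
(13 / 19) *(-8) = -104 / 19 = -5.47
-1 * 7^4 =-2401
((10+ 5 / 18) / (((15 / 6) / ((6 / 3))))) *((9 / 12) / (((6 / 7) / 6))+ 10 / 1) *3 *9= 6771 / 2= 3385.50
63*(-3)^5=-15309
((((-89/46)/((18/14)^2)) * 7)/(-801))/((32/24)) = 343/44712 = 0.01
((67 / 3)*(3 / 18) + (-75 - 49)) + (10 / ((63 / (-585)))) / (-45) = -1655 / 14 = -118.21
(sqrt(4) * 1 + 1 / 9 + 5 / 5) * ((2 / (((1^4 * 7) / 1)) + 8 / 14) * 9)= 24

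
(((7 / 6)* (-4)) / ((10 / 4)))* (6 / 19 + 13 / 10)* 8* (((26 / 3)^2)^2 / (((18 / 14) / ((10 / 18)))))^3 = -349555169521.48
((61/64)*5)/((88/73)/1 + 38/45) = 1001925/430976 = 2.32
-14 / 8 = -7 / 4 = -1.75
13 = 13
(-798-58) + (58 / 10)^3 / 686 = -73377611 / 85750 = -855.72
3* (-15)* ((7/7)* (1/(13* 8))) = -45/104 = -0.43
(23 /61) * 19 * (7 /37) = 3059 /2257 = 1.36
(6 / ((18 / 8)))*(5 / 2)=6.67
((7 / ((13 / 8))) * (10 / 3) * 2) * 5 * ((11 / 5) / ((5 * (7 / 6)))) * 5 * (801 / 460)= 140976 / 299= 471.49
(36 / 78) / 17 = 0.03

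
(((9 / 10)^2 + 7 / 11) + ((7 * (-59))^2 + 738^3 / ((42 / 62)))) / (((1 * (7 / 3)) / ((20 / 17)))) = 13710342152511 / 45815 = 299254439.65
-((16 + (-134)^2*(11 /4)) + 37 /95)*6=-28155372 /95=-296372.34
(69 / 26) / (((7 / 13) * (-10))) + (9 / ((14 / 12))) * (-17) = -18429 / 140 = -131.64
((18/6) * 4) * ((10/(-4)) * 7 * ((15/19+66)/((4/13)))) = -1732185/38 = -45583.82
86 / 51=1.69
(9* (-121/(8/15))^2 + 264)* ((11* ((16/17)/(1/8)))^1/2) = 326314131/17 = 19194948.88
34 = 34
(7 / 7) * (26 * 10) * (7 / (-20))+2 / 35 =-90.94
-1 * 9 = -9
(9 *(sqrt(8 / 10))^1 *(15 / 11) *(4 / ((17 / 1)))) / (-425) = -216 *sqrt(5) / 79475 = -0.01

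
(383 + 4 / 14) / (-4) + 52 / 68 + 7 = -41915 / 476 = -88.06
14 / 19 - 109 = -2057 / 19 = -108.26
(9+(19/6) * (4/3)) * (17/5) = 2023/45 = 44.96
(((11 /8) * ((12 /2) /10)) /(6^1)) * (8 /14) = 11 /140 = 0.08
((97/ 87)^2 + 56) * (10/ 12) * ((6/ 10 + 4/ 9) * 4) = 40727662/ 204363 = 199.29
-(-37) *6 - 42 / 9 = 652 / 3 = 217.33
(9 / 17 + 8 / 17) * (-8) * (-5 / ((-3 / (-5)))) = 200 / 3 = 66.67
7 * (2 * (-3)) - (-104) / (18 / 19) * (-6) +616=-254 / 3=-84.67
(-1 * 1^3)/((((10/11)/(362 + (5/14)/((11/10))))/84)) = -167394/5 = -33478.80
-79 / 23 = -3.43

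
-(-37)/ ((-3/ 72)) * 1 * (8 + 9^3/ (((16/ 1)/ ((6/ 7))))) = -292485/ 7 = -41783.57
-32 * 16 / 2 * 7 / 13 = -1792 / 13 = -137.85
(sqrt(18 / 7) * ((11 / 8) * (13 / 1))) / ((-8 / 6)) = -1287 * sqrt(14) / 224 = -21.50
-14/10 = -7/5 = -1.40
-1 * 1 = -1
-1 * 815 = -815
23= 23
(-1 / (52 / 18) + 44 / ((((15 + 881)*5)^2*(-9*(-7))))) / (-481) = 0.00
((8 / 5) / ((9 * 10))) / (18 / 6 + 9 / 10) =8 / 1755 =0.00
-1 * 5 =-5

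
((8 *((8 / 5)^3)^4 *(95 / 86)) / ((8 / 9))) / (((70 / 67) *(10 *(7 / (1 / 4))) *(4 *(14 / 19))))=58433835368448 / 18004150390625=3.25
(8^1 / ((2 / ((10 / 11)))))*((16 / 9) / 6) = 320 / 297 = 1.08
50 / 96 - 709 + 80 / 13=-438251 / 624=-702.33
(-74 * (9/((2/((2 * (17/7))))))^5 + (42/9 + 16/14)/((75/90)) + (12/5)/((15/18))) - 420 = -155106273921226/420175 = -369146841.01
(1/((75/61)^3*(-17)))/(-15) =226981/107578125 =0.00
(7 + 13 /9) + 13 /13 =85 /9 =9.44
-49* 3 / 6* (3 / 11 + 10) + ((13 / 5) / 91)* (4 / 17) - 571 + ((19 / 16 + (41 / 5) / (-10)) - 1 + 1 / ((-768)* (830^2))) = -22807577785957 / 27702377472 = -823.31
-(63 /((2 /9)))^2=-321489 /4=-80372.25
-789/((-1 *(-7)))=-789/7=-112.71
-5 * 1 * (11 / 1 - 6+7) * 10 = -600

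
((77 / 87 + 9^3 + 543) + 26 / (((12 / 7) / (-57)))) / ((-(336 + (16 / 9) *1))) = -213177 / 176320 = -1.21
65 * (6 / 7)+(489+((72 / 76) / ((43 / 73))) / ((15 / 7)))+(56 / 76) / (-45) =140373889 / 257355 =545.45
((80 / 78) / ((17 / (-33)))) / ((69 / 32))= -14080 / 15249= -0.92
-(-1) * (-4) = -4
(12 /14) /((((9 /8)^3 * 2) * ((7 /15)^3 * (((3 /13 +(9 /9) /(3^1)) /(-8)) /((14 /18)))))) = -3328000 /101871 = -32.67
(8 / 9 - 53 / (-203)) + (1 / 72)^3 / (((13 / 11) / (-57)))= 377532485 / 328333824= 1.15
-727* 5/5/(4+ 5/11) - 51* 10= -32987/49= -673.20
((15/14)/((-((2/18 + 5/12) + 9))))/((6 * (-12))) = 15/9604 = 0.00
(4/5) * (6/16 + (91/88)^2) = 2237/1936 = 1.16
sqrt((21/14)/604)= 0.05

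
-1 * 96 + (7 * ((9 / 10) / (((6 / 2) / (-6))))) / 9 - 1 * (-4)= -93.40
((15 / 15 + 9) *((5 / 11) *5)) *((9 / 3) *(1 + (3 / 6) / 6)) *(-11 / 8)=-1625 / 16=-101.56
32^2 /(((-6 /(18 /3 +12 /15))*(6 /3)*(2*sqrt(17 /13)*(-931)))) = 256*sqrt(221) /13965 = 0.27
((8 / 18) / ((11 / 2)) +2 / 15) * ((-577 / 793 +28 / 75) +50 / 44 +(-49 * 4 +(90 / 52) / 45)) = -13535275786 / 323841375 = -41.80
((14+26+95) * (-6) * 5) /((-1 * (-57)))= -71.05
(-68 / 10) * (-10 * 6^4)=88128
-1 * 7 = -7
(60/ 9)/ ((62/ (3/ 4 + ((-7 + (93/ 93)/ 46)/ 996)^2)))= 0.08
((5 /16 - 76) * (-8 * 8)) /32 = 1211 /8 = 151.38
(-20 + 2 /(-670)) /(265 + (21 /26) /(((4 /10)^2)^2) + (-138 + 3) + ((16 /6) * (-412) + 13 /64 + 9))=16725696 /775883785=0.02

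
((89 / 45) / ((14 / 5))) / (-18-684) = -89 / 88452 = -0.00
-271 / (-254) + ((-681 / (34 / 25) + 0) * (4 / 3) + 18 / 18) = -2873975 / 4318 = -665.58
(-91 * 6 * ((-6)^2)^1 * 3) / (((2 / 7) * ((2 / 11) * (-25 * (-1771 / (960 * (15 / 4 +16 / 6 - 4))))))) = -59480.77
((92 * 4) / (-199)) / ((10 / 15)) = -552 / 199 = -2.77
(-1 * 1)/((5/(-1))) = 1/5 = 0.20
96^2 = 9216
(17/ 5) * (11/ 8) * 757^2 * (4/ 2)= 107160163/ 20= 5358008.15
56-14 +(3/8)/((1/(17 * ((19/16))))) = 6345/128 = 49.57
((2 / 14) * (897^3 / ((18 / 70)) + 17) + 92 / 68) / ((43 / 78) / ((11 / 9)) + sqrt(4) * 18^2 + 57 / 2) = 2274398562865 / 3839892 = 592307.95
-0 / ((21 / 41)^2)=0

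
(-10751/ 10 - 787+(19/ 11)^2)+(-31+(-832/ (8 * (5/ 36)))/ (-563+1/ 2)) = -285678781/ 151250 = -1888.79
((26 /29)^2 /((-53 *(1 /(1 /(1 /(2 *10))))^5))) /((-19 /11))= 23795200000 /846887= 28097.26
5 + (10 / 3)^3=42.04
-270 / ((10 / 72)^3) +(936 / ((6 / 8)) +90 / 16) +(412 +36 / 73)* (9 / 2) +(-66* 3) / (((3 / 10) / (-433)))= 2746448109 / 14600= 188112.88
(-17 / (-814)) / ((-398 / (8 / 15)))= -34 / 1214895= -0.00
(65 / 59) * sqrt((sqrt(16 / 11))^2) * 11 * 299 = 77740 * sqrt(11) / 59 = 4370.07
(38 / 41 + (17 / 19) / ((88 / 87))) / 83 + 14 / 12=20286881 / 17069448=1.19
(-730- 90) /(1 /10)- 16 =-8216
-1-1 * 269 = -270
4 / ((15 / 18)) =4.80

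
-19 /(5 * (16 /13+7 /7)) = -247 /145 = -1.70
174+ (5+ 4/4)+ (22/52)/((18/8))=21082/117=180.19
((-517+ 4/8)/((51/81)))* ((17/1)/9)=-3099/2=-1549.50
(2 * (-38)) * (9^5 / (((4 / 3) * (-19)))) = 177147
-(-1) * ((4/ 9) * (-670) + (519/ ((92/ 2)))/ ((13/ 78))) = -230.08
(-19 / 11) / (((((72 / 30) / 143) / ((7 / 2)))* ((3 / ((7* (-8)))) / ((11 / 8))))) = 665665 / 72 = 9245.35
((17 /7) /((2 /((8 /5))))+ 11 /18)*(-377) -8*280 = -2017793 /630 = -3202.85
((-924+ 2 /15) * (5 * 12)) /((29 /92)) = -5099744 /29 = -175853.24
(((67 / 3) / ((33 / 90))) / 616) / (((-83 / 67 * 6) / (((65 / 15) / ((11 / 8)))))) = -291785 / 6959799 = -0.04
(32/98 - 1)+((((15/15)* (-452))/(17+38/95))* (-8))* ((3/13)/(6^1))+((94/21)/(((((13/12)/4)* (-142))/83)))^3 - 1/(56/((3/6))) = -335730689075893957/375438199451952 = -894.24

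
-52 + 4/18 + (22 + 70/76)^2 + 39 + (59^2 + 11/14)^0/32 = 512.63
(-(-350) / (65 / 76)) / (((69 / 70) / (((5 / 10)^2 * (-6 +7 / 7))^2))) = 648.69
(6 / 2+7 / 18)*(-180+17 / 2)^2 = 7176589 / 72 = 99674.85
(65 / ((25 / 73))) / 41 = 949 / 205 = 4.63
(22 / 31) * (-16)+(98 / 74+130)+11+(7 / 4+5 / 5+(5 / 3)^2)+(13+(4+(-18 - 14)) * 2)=3860689 / 41292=93.50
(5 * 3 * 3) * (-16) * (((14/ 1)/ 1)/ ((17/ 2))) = -20160/ 17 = -1185.88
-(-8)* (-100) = -800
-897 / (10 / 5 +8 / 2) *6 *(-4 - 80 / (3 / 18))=434148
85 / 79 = 1.08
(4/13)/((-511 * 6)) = -2/19929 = -0.00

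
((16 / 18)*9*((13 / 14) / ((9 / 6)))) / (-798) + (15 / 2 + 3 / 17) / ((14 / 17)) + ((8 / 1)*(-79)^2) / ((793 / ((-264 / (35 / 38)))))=-2396964499763 / 132890940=-18037.08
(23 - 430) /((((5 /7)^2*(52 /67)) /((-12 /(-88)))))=-364413 /2600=-140.16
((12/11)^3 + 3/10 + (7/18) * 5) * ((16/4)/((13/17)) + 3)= 22704437/778635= 29.16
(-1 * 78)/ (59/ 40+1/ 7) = -7280/ 151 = -48.21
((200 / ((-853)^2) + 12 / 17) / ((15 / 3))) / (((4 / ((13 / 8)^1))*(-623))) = -0.00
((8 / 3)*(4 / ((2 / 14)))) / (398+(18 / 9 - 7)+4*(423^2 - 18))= 32 / 306873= 0.00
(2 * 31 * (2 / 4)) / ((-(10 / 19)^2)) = -11191 / 100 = -111.91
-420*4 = -1680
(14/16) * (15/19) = 105/152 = 0.69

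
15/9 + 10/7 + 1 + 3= 7.10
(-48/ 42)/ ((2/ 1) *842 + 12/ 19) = -19/ 28007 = -0.00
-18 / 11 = -1.64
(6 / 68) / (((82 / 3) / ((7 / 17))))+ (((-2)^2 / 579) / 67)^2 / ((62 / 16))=2939069612785 / 2211108822711324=0.00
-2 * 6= -12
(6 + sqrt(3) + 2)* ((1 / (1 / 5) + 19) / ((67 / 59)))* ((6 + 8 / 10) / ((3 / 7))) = 112336* sqrt(3) / 335 + 898688 / 335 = 3263.46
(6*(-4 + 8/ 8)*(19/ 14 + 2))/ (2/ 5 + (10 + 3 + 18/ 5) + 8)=-423/ 175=-2.42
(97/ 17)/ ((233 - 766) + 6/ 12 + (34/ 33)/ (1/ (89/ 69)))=-441738/ 41122201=-0.01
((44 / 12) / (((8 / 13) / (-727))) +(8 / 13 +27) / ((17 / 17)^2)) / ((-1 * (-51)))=-1342877 / 15912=-84.39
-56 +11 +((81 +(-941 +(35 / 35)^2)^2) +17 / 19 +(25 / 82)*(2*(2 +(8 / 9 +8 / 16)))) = 12390385513 / 14022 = 883638.96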